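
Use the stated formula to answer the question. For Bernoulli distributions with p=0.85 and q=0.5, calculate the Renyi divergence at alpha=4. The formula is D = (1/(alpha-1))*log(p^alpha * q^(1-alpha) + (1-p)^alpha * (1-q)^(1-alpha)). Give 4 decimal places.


Renyi divergence of order alpha between Bernoulli distributions:
D = (1/(alpha-1))*log(p^alpha * q^(1-alpha) + (1-p)^alpha * (1-q)^(1-alpha)).
alpha = 4, p = 0.85, q = 0.5.
p^alpha * q^(1-alpha) = 0.85^4 * 0.5^-3 = 4.17605.
(1-p)^alpha * (1-q)^(1-alpha) = 0.15^4 * 0.5^-3 = 0.00405.
sum = 4.17605 + 0.00405 = 4.1801.
D = (1/3)*log(4.1801) = 0.4768

0.4768


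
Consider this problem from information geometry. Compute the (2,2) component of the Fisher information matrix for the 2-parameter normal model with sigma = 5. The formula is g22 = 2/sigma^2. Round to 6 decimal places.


For the 2-parameter normal family, the Fisher metric has:
  g11 = 1/sigma^2, g22 = 2/sigma^2.
sigma = 5, sigma^2 = 25.
g22 = 0.080000

0.080000


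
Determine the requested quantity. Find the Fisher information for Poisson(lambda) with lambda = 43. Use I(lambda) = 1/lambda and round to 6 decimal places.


Fisher information for Poisson: I(lambda) = 1/lambda.
lambda = 43.
I(lambda) = 1/43 = 0.023256

0.023256


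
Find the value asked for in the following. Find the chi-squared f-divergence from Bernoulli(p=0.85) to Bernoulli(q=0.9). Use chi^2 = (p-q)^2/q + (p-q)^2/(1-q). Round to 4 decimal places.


Chi-squared divergence between Bernoulli distributions:
chi^2 = (p-q)^2/q + (p-q)^2/(1-q).
p = 0.85, q = 0.9, p-q = -0.05.
(p-q)^2 = 0.0025.
term1 = 0.0025/0.9 = 0.002778.
term2 = 0.0025/0.1 = 0.025.
chi^2 = 0.002778 + 0.025 = 0.0278

0.0278


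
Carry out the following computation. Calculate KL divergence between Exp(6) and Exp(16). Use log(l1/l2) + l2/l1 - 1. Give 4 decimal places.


KL divergence for exponential family:
KL = log(l1/l2) + l2/l1 - 1.
log(6/16) = -0.980829.
16/6 = 2.666667.
KL = -0.980829 + 2.666667 - 1 = 0.6858

0.6858


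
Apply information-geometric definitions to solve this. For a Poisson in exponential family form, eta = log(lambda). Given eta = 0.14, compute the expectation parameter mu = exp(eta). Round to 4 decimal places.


Expectation parameter for Poisson exponential family:
mu = exp(eta).
eta = 0.14.
mu = exp(0.14) = 1.1503

1.1503


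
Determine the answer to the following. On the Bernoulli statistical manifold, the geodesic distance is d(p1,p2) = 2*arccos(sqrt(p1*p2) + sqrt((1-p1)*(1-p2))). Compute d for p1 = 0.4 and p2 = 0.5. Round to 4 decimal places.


Geodesic distance on Bernoulli manifold:
d(p1,p2) = 2*arccos(sqrt(p1*p2) + sqrt((1-p1)*(1-p2))).
sqrt(p1*p2) = sqrt(0.4*0.5) = 0.447214.
sqrt((1-p1)*(1-p2)) = sqrt(0.6*0.5) = 0.547723.
arg = 0.447214 + 0.547723 = 0.994936.
d = 2*arccos(0.994936) = 0.2014

0.2014


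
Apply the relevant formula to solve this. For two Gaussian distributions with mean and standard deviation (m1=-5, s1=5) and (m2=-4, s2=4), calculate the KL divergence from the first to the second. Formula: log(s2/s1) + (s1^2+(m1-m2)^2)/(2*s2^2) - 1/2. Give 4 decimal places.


KL divergence between normal distributions:
KL = log(s2/s1) + (s1^2 + (m1-m2)^2)/(2*s2^2) - 1/2.
log(4/5) = -0.223144.
(5^2 + (-5--4)^2)/(2*4^2) = (25 + 1)/32 = 0.8125.
KL = -0.223144 + 0.8125 - 0.5 = 0.0894

0.0894


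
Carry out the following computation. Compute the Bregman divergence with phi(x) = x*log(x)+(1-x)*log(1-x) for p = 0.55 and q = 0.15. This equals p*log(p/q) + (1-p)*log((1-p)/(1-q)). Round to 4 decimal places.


Bregman divergence with negative entropy generator:
D = p*log(p/q) + (1-p)*log((1-p)/(1-q)).
p = 0.55, q = 0.15.
p*log(p/q) = 0.55*log(0.55/0.15) = 0.714606.
(1-p)*log((1-p)/(1-q)) = 0.45*log(0.45/0.85) = -0.286195.
D = 0.714606 + -0.286195 = 0.4284

0.4284


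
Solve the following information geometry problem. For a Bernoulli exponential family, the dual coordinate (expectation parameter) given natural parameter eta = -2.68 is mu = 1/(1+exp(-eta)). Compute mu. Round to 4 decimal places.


Dual coordinate (expectation parameter) for Bernoulli:
mu = 1/(1+exp(-eta)).
eta = -2.68.
exp(-eta) = exp(2.68) = 14.585093.
mu = 1/(1+14.585093) = 0.0642

0.0642


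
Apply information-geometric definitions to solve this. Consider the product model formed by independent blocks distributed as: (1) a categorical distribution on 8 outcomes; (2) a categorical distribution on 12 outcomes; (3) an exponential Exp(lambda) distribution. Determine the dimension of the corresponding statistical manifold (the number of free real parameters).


The dimension of a statistical manifold equals the number of free
(independent) real parameters of the model. For a product of independent
blocks the parameter counts add.
- categorical on 8 outcomes (probabilities sum to 1): 8-1 = 7.
- categorical on 12 outcomes (probabilities sum to 1): 12-1 = 11.
- exponential (lambda): 1.
Total = 7 + 11 + 1 = 19.
Dimension = 19

19


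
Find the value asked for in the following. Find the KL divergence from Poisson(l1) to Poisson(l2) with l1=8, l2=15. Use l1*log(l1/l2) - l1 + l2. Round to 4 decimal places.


KL divergence for Poisson:
KL = l1*log(l1/l2) - l1 + l2.
l1 = 8, l2 = 15.
log(8/15) = -0.628609.
l1*log(l1/l2) = 8 * -0.628609 = -5.028869.
KL = -5.028869 - 8 + 15 = 1.9711

1.9711


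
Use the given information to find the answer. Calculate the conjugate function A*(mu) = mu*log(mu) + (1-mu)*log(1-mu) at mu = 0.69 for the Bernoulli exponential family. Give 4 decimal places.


Legendre transform for Bernoulli:
A*(mu) = mu*log(mu) + (1-mu)*log(1-mu).
mu = 0.69, 1-mu = 0.31.
mu*log(mu) = 0.69*log(0.69) = -0.256034.
(1-mu)*log(1-mu) = 0.31*log(0.31) = -0.363067.
A* = -0.256034 + -0.363067 = -0.6191

-0.6191


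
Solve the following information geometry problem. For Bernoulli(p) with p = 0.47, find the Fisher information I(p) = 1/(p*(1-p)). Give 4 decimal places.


For Bernoulli(p), Fisher information is I(p) = 1/(p*(1-p)).
p = 0.47, 1-p = 0.53.
p*(1-p) = 0.2491.
I(p) = 1/0.2491 = 4.0145

4.0145


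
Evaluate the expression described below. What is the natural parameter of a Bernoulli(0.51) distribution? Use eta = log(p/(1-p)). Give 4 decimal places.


Natural parameter for Bernoulli: eta = log(p/(1-p)).
p = 0.51, 1-p = 0.49.
p/(1-p) = 1.040816.
eta = log(1.040816) = 0.0400

0.0400


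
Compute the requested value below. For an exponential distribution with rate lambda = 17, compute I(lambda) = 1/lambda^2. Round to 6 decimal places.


Fisher information for exponential: I(lambda) = 1/lambda^2.
lambda = 17, lambda^2 = 289.
I = 1/289 = 0.003460

0.003460


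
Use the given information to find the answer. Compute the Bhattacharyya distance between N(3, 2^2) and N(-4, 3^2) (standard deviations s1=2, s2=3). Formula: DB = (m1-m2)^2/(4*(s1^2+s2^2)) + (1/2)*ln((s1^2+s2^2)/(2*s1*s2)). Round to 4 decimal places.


Bhattacharyya distance between two Gaussians:
DB = (m1-m2)^2/(4*(s1^2+s2^2)) + (1/2)*ln((s1^2+s2^2)/(2*s1*s2)).
(m1-m2)^2 = (7)^2 = 49.
s1^2+s2^2 = 4 + 9 = 13.
term1 = 49/52 = 0.942308.
term2 = 0.5*ln(13/12.0) = 0.040021.
DB = 0.942308 + 0.040021 = 0.9823

0.9823


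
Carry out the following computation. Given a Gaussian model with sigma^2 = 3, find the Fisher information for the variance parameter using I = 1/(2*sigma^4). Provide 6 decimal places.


Fisher information for variance: I(sigma^2) = 1/(2*sigma^4).
sigma^2 = 3, so sigma^4 = 9.
I = 1/(2*9) = 1/18 = 0.055556

0.055556


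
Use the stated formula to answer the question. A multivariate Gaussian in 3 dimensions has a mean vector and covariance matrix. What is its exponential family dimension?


Exponential family dimension calculation:
For 3-dim MVN: mean has 3 params, covariance has 3*4/2 = 6 unique entries.
Total dim = 3 + 6 = 9.

9


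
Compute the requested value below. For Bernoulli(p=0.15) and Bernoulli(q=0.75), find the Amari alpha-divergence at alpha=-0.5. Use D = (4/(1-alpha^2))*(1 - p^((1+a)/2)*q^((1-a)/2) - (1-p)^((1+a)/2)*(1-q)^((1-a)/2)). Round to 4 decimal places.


Amari alpha-divergence:
D = (4/(1-alpha^2))*(1 - p^((1+a)/2)*q^((1-a)/2) - (1-p)^((1+a)/2)*(1-q)^((1-a)/2)).
alpha = -0.5, p = 0.15, q = 0.75.
e1 = (1+alpha)/2 = 0.25, e2 = (1-alpha)/2 = 0.75.
t1 = p^e1 * q^e2 = 0.15^0.25 * 0.75^0.75 = 0.501555.
t2 = (1-p)^e1 * (1-q)^e2 = 0.85^0.25 * 0.25^0.75 = 0.339477.
4/(1-alpha^2) = 5.333333.
D = 5.333333*(1 - 0.501555 - 0.339477) = 0.8478

0.8478


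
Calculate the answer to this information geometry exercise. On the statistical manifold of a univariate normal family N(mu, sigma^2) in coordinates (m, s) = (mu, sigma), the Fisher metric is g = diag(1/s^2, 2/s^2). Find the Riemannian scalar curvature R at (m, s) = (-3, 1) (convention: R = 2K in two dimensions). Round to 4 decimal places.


The metric has the form g = (A dm^2 + B ds^2)/s^2 with A = 1, B = 2.
Substitute u = sqrt(A/B)*m: g = B*(du^2 + ds^2)/s^2, i.e. B times the
Poincare upper half-plane metric, which has constant Gaussian curvature -1.
Scaling a 2D metric by a constant c divides the Gaussian curvature by c,
so K = -1/B = -1/(2) = -0.5000 everywhere (the point (m, s) = (-3, 1) is irrelevant:
the curvature is constant).
Scalar curvature in dimension 2: R = 2K = -2/(2) = -1.0000.

-1.0000


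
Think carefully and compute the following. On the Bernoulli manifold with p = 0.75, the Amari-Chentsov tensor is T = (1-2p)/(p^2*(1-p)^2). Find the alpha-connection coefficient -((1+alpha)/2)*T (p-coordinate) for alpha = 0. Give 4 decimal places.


Skewness (Amari-Chentsov) tensor: T = (1-2p)/(p^2*(1-p)^2).
p = 0.75, 1-2p = -0.5, p^2 = 0.5625, (1-p)^2 = 0.0625.
T = -0.5/(0.5625 * 0.0625) = -14.222222.
In the p-coordinate, Gamma^(alpha) = Gamma^(0) - (alpha/2)*T with Gamma^(0) = (1/2)*g'(p) = -T/2,
so Gamma^(alpha) = -((1+alpha)/2)*T.
alpha = 0, -(1+alpha)/2 = -0.5.
Gamma = -0.5 * -14.222222 = 7.1111

7.1111


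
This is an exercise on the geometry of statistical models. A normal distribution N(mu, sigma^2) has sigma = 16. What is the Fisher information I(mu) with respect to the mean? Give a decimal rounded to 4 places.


The Fisher information for the mean of a normal distribution is I(mu) = 1/sigma^2.
sigma = 16, so sigma^2 = 256.
I(mu) = 1/256 = 0.0039

0.0039


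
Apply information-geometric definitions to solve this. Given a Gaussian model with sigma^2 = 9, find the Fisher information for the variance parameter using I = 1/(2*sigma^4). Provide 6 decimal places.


Fisher information for variance: I(sigma^2) = 1/(2*sigma^4).
sigma^2 = 9, so sigma^4 = 81.
I = 1/(2*81) = 1/162 = 0.006173

0.006173


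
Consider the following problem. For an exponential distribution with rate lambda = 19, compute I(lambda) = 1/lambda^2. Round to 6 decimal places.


Fisher information for exponential: I(lambda) = 1/lambda^2.
lambda = 19, lambda^2 = 361.
I = 1/361 = 0.002770

0.002770


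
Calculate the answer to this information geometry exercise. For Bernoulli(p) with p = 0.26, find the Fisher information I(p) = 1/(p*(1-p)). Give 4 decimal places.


For Bernoulli(p), Fisher information is I(p) = 1/(p*(1-p)).
p = 0.26, 1-p = 0.74.
p*(1-p) = 0.1924.
I(p) = 1/0.1924 = 5.1975

5.1975


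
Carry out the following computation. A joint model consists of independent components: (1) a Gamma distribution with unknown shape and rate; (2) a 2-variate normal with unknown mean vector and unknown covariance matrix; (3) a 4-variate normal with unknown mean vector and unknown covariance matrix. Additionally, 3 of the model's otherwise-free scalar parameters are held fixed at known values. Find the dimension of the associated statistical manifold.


The dimension of a statistical manifold equals the number of free
(independent) real parameters of the model. For a product of independent
blocks the parameter counts add.
- Gamma (shape, rate): 2.
- 2-variate normal: 2 (mean) + 2*3/2 = 3 (symmetric covariance) = 5.
- 4-variate normal: 4 (mean) + 4*5/2 = 10 (symmetric covariance) = 14.
Total = 2 + 5 + 14 = 21.
3 parameter(s) fixed at known values: 21 - 3 = 18.
Dimension = 18

18


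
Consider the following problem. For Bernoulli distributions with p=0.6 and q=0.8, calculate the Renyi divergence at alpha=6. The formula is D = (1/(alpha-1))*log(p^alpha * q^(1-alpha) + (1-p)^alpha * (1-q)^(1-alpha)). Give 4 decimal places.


Renyi divergence of order alpha between Bernoulli distributions:
D = (1/(alpha-1))*log(p^alpha * q^(1-alpha) + (1-p)^alpha * (1-q)^(1-alpha)).
alpha = 6, p = 0.6, q = 0.8.
p^alpha * q^(1-alpha) = 0.6^6 * 0.8^-5 = 0.142383.
(1-p)^alpha * (1-q)^(1-alpha) = 0.4^6 * 0.2^-5 = 12.8.
sum = 0.142383 + 12.8 = 12.942383.
D = (1/5)*log(12.942383) = 0.5121

0.5121


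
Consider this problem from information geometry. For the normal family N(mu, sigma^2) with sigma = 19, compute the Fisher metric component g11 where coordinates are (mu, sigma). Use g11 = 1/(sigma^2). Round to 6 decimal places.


For the 2-parameter normal family, the Fisher metric has:
  g11 = 1/sigma^2, g22 = 2/sigma^2.
sigma = 19, sigma^2 = 361.
g11 = 0.002770

0.002770


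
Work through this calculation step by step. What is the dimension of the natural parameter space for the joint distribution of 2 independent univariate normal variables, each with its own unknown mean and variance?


Exponential family dimension calculation:
Each univariate normal has two natural parameters (mu/sigma^2 and -1/(2 sigma^2)).
With 2 independent components, dim = 2 * 2 = 4.

4


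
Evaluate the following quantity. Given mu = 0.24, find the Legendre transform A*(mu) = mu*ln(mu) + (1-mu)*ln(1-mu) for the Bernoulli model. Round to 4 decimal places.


Legendre transform for Bernoulli:
A*(mu) = mu*log(mu) + (1-mu)*log(1-mu).
mu = 0.24, 1-mu = 0.76.
mu*log(mu) = 0.24*log(0.24) = -0.342508.
(1-mu)*log(1-mu) = 0.76*log(0.76) = -0.208572.
A* = -0.342508 + -0.208572 = -0.5511

-0.5511


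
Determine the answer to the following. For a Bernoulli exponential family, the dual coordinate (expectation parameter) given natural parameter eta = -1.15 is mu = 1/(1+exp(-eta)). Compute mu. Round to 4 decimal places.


Dual coordinate (expectation parameter) for Bernoulli:
mu = 1/(1+exp(-eta)).
eta = -1.15.
exp(-eta) = exp(1.15) = 3.158193.
mu = 1/(1+3.158193) = 0.2405

0.2405


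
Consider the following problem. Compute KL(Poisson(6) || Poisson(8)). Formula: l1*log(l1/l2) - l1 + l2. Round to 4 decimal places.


KL divergence for Poisson:
KL = l1*log(l1/l2) - l1 + l2.
l1 = 6, l2 = 8.
log(6/8) = -0.287682.
l1*log(l1/l2) = 6 * -0.287682 = -1.726092.
KL = -1.726092 - 6 + 8 = 0.2739

0.2739


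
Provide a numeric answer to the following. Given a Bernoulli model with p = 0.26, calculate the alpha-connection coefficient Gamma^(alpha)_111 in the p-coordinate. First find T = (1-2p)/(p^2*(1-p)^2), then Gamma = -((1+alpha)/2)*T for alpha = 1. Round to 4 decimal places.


Skewness (Amari-Chentsov) tensor: T = (1-2p)/(p^2*(1-p)^2).
p = 0.26, 1-2p = 0.48, p^2 = 0.0676, (1-p)^2 = 0.5476.
T = 0.48/(0.0676 * 0.5476) = 12.966749.
In the p-coordinate, Gamma^(alpha) = Gamma^(0) - (alpha/2)*T with Gamma^(0) = (1/2)*g'(p) = -T/2,
so Gamma^(alpha) = -((1+alpha)/2)*T.
alpha = 1, -(1+alpha)/2 = -1.0.
Gamma = -1.0 * 12.966749 = -12.9667

-12.9667


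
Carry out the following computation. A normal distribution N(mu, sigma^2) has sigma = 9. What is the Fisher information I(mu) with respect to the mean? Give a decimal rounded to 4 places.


The Fisher information for the mean of a normal distribution is I(mu) = 1/sigma^2.
sigma = 9, so sigma^2 = 81.
I(mu) = 1/81 = 0.0123

0.0123


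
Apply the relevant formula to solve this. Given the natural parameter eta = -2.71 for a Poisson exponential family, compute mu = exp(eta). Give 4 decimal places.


Expectation parameter for Poisson exponential family:
mu = exp(eta).
eta = -2.71.
mu = exp(-2.71) = 0.0665

0.0665


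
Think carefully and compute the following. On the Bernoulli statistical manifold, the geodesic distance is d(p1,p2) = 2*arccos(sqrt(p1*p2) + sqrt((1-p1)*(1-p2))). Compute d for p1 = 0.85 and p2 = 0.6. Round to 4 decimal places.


Geodesic distance on Bernoulli manifold:
d(p1,p2) = 2*arccos(sqrt(p1*p2) + sqrt((1-p1)*(1-p2))).
sqrt(p1*p2) = sqrt(0.85*0.6) = 0.714143.
sqrt((1-p1)*(1-p2)) = sqrt(0.15*0.4) = 0.244949.
arg = 0.714143 + 0.244949 = 0.959092.
d = 2*arccos(0.959092) = 0.5740

0.5740


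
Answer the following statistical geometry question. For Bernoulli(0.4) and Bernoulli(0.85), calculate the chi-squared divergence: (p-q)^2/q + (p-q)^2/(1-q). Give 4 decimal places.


Chi-squared divergence between Bernoulli distributions:
chi^2 = (p-q)^2/q + (p-q)^2/(1-q).
p = 0.4, q = 0.85, p-q = -0.45.
(p-q)^2 = 0.2025.
term1 = 0.2025/0.85 = 0.238235.
term2 = 0.2025/0.15 = 1.35.
chi^2 = 0.238235 + 1.35 = 1.5882

1.5882


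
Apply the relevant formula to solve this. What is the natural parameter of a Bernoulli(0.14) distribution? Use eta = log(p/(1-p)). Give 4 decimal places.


Natural parameter for Bernoulli: eta = log(p/(1-p)).
p = 0.14, 1-p = 0.86.
p/(1-p) = 0.162791.
eta = log(0.162791) = -1.8153

-1.8153


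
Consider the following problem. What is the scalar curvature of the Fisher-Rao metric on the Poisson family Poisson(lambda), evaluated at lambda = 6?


This family has a single free parameter, so its statistical manifold
is 1-dimensional. The Riemann curvature tensor of any 1-dimensional
Riemannian manifold vanishes identically, so R = 0.

0


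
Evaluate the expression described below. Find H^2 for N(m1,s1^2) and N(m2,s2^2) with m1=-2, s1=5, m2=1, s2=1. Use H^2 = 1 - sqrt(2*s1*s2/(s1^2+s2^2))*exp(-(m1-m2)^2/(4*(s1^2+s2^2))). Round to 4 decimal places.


Squared Hellinger distance for Gaussians:
H^2 = 1 - sqrt(2*s1*s2/(s1^2+s2^2)) * exp(-(m1-m2)^2/(4*(s1^2+s2^2))).
s1^2 = 25, s2^2 = 1, s1^2+s2^2 = 26.
sqrt(2*5*1/(26)) = 0.620174.
(m1-m2)^2 = (-3)^2 = 9.
exp(-9/(4*26)) = exp(-0.086538) = 0.9171.
H^2 = 1 - 0.620174*0.9171 = 0.4312

0.4312


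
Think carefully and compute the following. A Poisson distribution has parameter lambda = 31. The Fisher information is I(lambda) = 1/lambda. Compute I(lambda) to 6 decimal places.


Fisher information for Poisson: I(lambda) = 1/lambda.
lambda = 31.
I(lambda) = 1/31 = 0.032258

0.032258


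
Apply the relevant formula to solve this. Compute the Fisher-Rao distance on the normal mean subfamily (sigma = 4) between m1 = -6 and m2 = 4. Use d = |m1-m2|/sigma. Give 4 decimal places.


On the fixed-variance normal subfamily, geodesic distance = |m1-m2|/sigma.
|-6 - 4| = 10.
sigma = 4.
d = 10/4 = 2.5000

2.5000


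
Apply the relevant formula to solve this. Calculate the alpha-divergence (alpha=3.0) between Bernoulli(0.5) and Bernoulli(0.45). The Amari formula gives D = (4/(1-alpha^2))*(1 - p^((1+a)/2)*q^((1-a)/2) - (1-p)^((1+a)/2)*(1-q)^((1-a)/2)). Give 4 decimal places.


Amari alpha-divergence:
D = (4/(1-alpha^2))*(1 - p^((1+a)/2)*q^((1-a)/2) - (1-p)^((1+a)/2)*(1-q)^((1-a)/2)).
alpha = 3.0, p = 0.5, q = 0.45.
e1 = (1+alpha)/2 = 2.0, e2 = (1-alpha)/2 = -1.0.
t1 = p^e1 * q^e2 = 0.5^2.0 * 0.45^-1.0 = 0.555556.
t2 = (1-p)^e1 * (1-q)^e2 = 0.5^2.0 * 0.55^-1.0 = 0.454545.
4/(1-alpha^2) = -0.5.
D = -0.5*(1 - 0.555556 - 0.454545) = 0.0051

0.0051


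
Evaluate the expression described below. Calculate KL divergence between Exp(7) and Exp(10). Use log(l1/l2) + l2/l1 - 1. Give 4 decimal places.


KL divergence for exponential family:
KL = log(l1/l2) + l2/l1 - 1.
log(7/10) = -0.356675.
10/7 = 1.428571.
KL = -0.356675 + 1.428571 - 1 = 0.0719

0.0719


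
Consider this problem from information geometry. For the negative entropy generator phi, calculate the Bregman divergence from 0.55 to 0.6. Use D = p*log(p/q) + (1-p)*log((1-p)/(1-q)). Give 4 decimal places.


Bregman divergence with negative entropy generator:
D = p*log(p/q) + (1-p)*log((1-p)/(1-q)).
p = 0.55, q = 0.6.
p*log(p/q) = 0.55*log(0.55/0.6) = -0.047856.
(1-p)*log((1-p)/(1-q)) = 0.45*log(0.45/0.4) = 0.053002.
D = -0.047856 + 0.053002 = 0.0051

0.0051


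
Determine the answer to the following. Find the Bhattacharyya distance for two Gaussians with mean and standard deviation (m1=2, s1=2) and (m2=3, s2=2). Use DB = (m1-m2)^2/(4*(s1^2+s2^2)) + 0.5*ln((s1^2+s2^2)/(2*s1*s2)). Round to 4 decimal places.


Bhattacharyya distance between two Gaussians:
DB = (m1-m2)^2/(4*(s1^2+s2^2)) + (1/2)*ln((s1^2+s2^2)/(2*s1*s2)).
(m1-m2)^2 = (-1)^2 = 1.
s1^2+s2^2 = 4 + 4 = 8.
term1 = 1/32 = 0.03125.
term2 = 0.5*ln(8/8.0) = 0.0.
DB = 0.03125 + 0.0 = 0.0313

0.0313


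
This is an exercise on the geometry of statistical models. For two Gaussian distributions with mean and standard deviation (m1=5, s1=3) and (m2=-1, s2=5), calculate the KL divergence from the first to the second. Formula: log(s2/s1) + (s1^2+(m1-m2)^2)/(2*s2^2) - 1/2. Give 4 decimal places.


KL divergence between normal distributions:
KL = log(s2/s1) + (s1^2 + (m1-m2)^2)/(2*s2^2) - 1/2.
log(5/3) = 0.510826.
(3^2 + (5--1)^2)/(2*5^2) = (9 + 36)/50 = 0.9.
KL = 0.510826 + 0.9 - 0.5 = 0.9108

0.9108


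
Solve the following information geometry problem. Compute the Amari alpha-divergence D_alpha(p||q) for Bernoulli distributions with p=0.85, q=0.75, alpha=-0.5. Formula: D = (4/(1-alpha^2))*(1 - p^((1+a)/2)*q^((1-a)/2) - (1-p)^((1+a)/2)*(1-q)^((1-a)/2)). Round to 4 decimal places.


Amari alpha-divergence:
D = (4/(1-alpha^2))*(1 - p^((1+a)/2)*q^((1-a)/2) - (1-p)^((1+a)/2)*(1-q)^((1-a)/2)).
alpha = -0.5, p = 0.85, q = 0.75.
e1 = (1+alpha)/2 = 0.25, e2 = (1-alpha)/2 = 0.75.
t1 = p^e1 * q^e2 = 0.85^0.25 * 0.75^0.75 = 0.773839.
t2 = (1-p)^e1 * (1-q)^e2 = 0.15^0.25 * 0.25^0.75 = 0.220028.
4/(1-alpha^2) = 5.333333.
D = 5.333333*(1 - 0.773839 - 0.220028) = 0.0327

0.0327


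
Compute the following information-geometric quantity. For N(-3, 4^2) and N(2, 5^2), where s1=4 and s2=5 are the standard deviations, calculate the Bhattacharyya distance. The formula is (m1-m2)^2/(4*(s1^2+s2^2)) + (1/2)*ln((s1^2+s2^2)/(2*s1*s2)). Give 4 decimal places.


Bhattacharyya distance between two Gaussians:
DB = (m1-m2)^2/(4*(s1^2+s2^2)) + (1/2)*ln((s1^2+s2^2)/(2*s1*s2)).
(m1-m2)^2 = (-5)^2 = 25.
s1^2+s2^2 = 16 + 25 = 41.
term1 = 25/164 = 0.152439.
term2 = 0.5*ln(41/40.0) = 0.012346.
DB = 0.152439 + 0.012346 = 0.1648

0.1648


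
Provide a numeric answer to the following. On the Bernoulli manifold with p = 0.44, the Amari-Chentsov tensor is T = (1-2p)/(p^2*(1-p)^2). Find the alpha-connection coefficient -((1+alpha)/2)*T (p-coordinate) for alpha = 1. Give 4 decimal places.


Skewness (Amari-Chentsov) tensor: T = (1-2p)/(p^2*(1-p)^2).
p = 0.44, 1-2p = 0.12, p^2 = 0.1936, (1-p)^2 = 0.3136.
T = 0.12/(0.1936 * 0.3136) = 1.976514.
In the p-coordinate, Gamma^(alpha) = Gamma^(0) - (alpha/2)*T with Gamma^(0) = (1/2)*g'(p) = -T/2,
so Gamma^(alpha) = -((1+alpha)/2)*T.
alpha = 1, -(1+alpha)/2 = -1.0.
Gamma = -1.0 * 1.976514 = -1.9765

-1.9765


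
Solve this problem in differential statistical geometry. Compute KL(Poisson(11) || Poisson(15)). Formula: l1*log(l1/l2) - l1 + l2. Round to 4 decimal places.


KL divergence for Poisson:
KL = l1*log(l1/l2) - l1 + l2.
l1 = 11, l2 = 15.
log(11/15) = -0.310155.
l1*log(l1/l2) = 11 * -0.310155 = -3.411704.
KL = -3.411704 - 11 + 15 = 0.5883

0.5883


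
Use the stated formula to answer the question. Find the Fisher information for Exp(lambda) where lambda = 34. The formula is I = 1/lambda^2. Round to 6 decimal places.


Fisher information for exponential: I(lambda) = 1/lambda^2.
lambda = 34, lambda^2 = 1156.
I = 1/1156 = 0.000865

0.000865


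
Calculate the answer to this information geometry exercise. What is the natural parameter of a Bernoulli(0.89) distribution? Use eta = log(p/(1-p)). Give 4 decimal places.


Natural parameter for Bernoulli: eta = log(p/(1-p)).
p = 0.89, 1-p = 0.11.
p/(1-p) = 8.090909.
eta = log(8.090909) = 2.0907

2.0907


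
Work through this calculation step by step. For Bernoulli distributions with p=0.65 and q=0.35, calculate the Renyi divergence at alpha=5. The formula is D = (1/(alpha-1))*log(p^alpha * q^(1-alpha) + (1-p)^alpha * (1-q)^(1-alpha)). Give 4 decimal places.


Renyi divergence of order alpha between Bernoulli distributions:
D = (1/(alpha-1))*log(p^alpha * q^(1-alpha) + (1-p)^alpha * (1-q)^(1-alpha)).
alpha = 5, p = 0.65, q = 0.35.
p^alpha * q^(1-alpha) = 0.65^5 * 0.35^-4 = 7.732049.
(1-p)^alpha * (1-q)^(1-alpha) = 0.35^5 * 0.65^-4 = 0.029423.
sum = 7.732049 + 0.029423 = 7.761472.
D = (1/4)*log(7.761472) = 0.5123

0.5123


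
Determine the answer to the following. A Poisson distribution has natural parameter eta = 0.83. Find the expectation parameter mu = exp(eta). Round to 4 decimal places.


Expectation parameter for Poisson exponential family:
mu = exp(eta).
eta = 0.83.
mu = exp(0.83) = 2.2933

2.2933


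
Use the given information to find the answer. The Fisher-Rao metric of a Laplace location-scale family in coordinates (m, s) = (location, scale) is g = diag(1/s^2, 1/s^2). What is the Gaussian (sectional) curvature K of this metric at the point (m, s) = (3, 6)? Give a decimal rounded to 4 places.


The metric has the form g = (A dm^2 + B ds^2)/s^2 with A = 1, B = 1.
Substitute u = sqrt(A/B)*m: g = B*(du^2 + ds^2)/s^2, i.e. B times the
Poincare upper half-plane metric, which has constant Gaussian curvature -1.
Scaling a 2D metric by a constant c divides the Gaussian curvature by c,
so K = -1/B = -1/(1) = -1.0000 everywhere (the point (m, s) = (3, 6) is irrelevant:
the curvature is constant).
The requested Gaussian curvature is K = -1.0000.

-1.0000


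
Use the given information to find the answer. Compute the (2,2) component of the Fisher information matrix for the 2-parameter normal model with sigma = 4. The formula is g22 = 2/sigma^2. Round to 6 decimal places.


For the 2-parameter normal family, the Fisher metric has:
  g11 = 1/sigma^2, g22 = 2/sigma^2.
sigma = 4, sigma^2 = 16.
g22 = 0.125000

0.125000


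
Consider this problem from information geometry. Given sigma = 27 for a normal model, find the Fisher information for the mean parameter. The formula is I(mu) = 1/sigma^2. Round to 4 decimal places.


The Fisher information for the mean of a normal distribution is I(mu) = 1/sigma^2.
sigma = 27, so sigma^2 = 729.
I(mu) = 1/729 = 0.0014

0.0014


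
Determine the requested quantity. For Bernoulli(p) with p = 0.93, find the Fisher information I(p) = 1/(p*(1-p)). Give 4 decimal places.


For Bernoulli(p), Fisher information is I(p) = 1/(p*(1-p)).
p = 0.93, 1-p = 0.07.
p*(1-p) = 0.0651.
I(p) = 1/0.0651 = 15.3610

15.3610


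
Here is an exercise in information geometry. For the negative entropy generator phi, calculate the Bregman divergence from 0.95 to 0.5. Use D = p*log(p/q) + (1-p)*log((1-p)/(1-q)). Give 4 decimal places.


Bregman divergence with negative entropy generator:
D = p*log(p/q) + (1-p)*log((1-p)/(1-q)).
p = 0.95, q = 0.5.
p*log(p/q) = 0.95*log(0.95/0.5) = 0.609761.
(1-p)*log((1-p)/(1-q)) = 0.05*log(0.05/0.5) = -0.115129.
D = 0.609761 + -0.115129 = 0.4946

0.4946


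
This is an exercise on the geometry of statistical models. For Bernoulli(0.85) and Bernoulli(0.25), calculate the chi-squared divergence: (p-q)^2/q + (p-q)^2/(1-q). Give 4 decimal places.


Chi-squared divergence between Bernoulli distributions:
chi^2 = (p-q)^2/q + (p-q)^2/(1-q).
p = 0.85, q = 0.25, p-q = 0.6.
(p-q)^2 = 0.36.
term1 = 0.36/0.25 = 1.44.
term2 = 0.36/0.75 = 0.48.
chi^2 = 1.44 + 0.48 = 1.9200

1.9200


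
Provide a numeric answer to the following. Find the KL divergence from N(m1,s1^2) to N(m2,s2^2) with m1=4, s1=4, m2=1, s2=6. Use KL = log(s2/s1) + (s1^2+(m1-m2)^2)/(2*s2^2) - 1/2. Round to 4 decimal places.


KL divergence between normal distributions:
KL = log(s2/s1) + (s1^2 + (m1-m2)^2)/(2*s2^2) - 1/2.
log(6/4) = 0.405465.
(4^2 + (4-1)^2)/(2*6^2) = (16 + 9)/72 = 0.347222.
KL = 0.405465 + 0.347222 - 0.5 = 0.2527

0.2527


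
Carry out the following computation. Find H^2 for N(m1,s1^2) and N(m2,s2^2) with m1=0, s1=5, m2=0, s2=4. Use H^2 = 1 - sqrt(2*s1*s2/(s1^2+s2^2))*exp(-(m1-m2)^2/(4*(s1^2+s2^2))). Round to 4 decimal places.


Squared Hellinger distance for Gaussians:
H^2 = 1 - sqrt(2*s1*s2/(s1^2+s2^2)) * exp(-(m1-m2)^2/(4*(s1^2+s2^2))).
s1^2 = 25, s2^2 = 16, s1^2+s2^2 = 41.
sqrt(2*5*4/(41)) = 0.98773.
(m1-m2)^2 = (0)^2 = 0.
exp(-0/(4*41)) = exp(0.0) = 1.0.
H^2 = 1 - 0.98773*1.0 = 0.0123

0.0123


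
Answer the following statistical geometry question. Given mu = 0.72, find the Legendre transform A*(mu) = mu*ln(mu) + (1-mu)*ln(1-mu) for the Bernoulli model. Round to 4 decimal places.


Legendre transform for Bernoulli:
A*(mu) = mu*log(mu) + (1-mu)*log(1-mu).
mu = 0.72, 1-mu = 0.28.
mu*log(mu) = 0.72*log(0.72) = -0.236523.
(1-mu)*log(1-mu) = 0.28*log(0.28) = -0.35643.
A* = -0.236523 + -0.35643 = -0.5930

-0.5930


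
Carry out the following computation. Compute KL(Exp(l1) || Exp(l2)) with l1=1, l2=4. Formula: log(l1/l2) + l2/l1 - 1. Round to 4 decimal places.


KL divergence for exponential family:
KL = log(l1/l2) + l2/l1 - 1.
log(1/4) = -1.386294.
4/1 = 4.0.
KL = -1.386294 + 4.0 - 1 = 1.6137

1.6137


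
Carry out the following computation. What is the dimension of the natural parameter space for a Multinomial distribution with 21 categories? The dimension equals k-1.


Exponential family dimension calculation:
For Multinomial with k=21 categories, dim = k-1 = 20.

20


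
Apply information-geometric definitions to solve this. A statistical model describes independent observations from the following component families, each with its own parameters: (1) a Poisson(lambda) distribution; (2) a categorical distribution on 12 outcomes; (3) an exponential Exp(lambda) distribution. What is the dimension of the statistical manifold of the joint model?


The dimension of a statistical manifold equals the number of free
(independent) real parameters of the model. For a product of independent
blocks the parameter counts add.
- Poisson (lambda): 1.
- categorical on 12 outcomes (probabilities sum to 1): 12-1 = 11.
- exponential (lambda): 1.
Total = 1 + 11 + 1 = 13.
Dimension = 13

13


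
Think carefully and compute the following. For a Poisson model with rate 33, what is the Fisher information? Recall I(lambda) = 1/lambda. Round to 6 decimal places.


Fisher information for Poisson: I(lambda) = 1/lambda.
lambda = 33.
I(lambda) = 1/33 = 0.030303

0.030303


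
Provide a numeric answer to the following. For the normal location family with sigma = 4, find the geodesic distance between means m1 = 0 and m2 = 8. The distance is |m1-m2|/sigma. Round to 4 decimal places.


On the fixed-variance normal subfamily, geodesic distance = |m1-m2|/sigma.
|0 - 8| = 8.
sigma = 4.
d = 8/4 = 2.0000

2.0000


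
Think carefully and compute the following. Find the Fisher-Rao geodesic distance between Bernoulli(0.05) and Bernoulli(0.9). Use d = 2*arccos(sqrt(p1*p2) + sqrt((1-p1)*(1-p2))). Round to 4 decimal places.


Geodesic distance on Bernoulli manifold:
d(p1,p2) = 2*arccos(sqrt(p1*p2) + sqrt((1-p1)*(1-p2))).
sqrt(p1*p2) = sqrt(0.05*0.9) = 0.212132.
sqrt((1-p1)*(1-p2)) = sqrt(0.95*0.1) = 0.308221.
arg = 0.212132 + 0.308221 = 0.520353.
d = 2*arccos(0.520353) = 2.0471

2.0471


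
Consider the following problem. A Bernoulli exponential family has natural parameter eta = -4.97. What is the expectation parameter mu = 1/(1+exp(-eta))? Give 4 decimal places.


Dual coordinate (expectation parameter) for Bernoulli:
mu = 1/(1+exp(-eta)).
eta = -4.97.
exp(-eta) = exp(4.97) = 144.026887.
mu = 1/(1+144.026887) = 0.0069

0.0069


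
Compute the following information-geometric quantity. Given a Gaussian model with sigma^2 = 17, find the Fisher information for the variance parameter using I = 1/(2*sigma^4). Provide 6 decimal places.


Fisher information for variance: I(sigma^2) = 1/(2*sigma^4).
sigma^2 = 17, so sigma^4 = 289.
I = 1/(2*289) = 1/578 = 0.001730

0.001730


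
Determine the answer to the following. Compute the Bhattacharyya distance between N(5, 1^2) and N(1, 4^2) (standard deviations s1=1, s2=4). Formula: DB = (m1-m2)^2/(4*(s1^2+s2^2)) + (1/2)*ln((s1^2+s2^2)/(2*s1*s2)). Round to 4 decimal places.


Bhattacharyya distance between two Gaussians:
DB = (m1-m2)^2/(4*(s1^2+s2^2)) + (1/2)*ln((s1^2+s2^2)/(2*s1*s2)).
(m1-m2)^2 = (4)^2 = 16.
s1^2+s2^2 = 1 + 16 = 17.
term1 = 16/68 = 0.235294.
term2 = 0.5*ln(17/8.0) = 0.376886.
DB = 0.235294 + 0.376886 = 0.6122

0.6122


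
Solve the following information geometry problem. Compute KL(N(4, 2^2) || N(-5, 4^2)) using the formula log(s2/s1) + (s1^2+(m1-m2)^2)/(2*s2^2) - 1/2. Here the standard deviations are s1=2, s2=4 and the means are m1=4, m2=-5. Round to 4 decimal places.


KL divergence between normal distributions:
KL = log(s2/s1) + (s1^2 + (m1-m2)^2)/(2*s2^2) - 1/2.
log(4/2) = 0.693147.
(2^2 + (4--5)^2)/(2*4^2) = (4 + 81)/32 = 2.65625.
KL = 0.693147 + 2.65625 - 0.5 = 2.8494

2.8494


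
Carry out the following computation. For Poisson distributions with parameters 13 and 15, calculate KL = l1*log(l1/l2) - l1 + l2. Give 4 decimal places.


KL divergence for Poisson:
KL = l1*log(l1/l2) - l1 + l2.
l1 = 13, l2 = 15.
log(13/15) = -0.143101.
l1*log(l1/l2) = 13 * -0.143101 = -1.860311.
KL = -1.860311 - 13 + 15 = 0.1397

0.1397


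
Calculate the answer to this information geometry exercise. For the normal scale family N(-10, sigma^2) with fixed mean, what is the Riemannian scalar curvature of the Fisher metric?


This family has a single free parameter, so its statistical manifold
is 1-dimensional. The Riemann curvature tensor of any 1-dimensional
Riemannian manifold vanishes identically, so R = 0.

0


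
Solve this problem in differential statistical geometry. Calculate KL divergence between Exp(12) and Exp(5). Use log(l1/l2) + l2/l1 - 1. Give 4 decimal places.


KL divergence for exponential family:
KL = log(l1/l2) + l2/l1 - 1.
log(12/5) = 0.875469.
5/12 = 0.416667.
KL = 0.875469 + 0.416667 - 1 = 0.2921

0.2921


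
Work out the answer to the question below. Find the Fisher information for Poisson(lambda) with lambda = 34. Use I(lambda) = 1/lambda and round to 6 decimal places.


Fisher information for Poisson: I(lambda) = 1/lambda.
lambda = 34.
I(lambda) = 1/34 = 0.029412

0.029412


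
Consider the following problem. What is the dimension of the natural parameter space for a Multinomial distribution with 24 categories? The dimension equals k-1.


Exponential family dimension calculation:
For Multinomial with k=24 categories, dim = k-1 = 23.

23


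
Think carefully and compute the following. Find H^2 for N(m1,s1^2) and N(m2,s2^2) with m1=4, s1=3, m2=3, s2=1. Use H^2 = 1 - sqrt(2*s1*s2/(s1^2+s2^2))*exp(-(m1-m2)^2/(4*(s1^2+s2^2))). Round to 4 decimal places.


Squared Hellinger distance for Gaussians:
H^2 = 1 - sqrt(2*s1*s2/(s1^2+s2^2)) * exp(-(m1-m2)^2/(4*(s1^2+s2^2))).
s1^2 = 9, s2^2 = 1, s1^2+s2^2 = 10.
sqrt(2*3*1/(10)) = 0.774597.
(m1-m2)^2 = (1)^2 = 1.
exp(-1/(4*10)) = exp(-0.025) = 0.97531.
H^2 = 1 - 0.774597*0.97531 = 0.2445

0.2445


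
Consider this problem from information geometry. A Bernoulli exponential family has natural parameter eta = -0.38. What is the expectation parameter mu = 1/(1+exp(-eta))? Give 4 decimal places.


Dual coordinate (expectation parameter) for Bernoulli:
mu = 1/(1+exp(-eta)).
eta = -0.38.
exp(-eta) = exp(0.38) = 1.462285.
mu = 1/(1+1.462285) = 0.4061

0.4061


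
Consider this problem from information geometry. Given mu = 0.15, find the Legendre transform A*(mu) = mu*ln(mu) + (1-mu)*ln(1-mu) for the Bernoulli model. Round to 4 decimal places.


Legendre transform for Bernoulli:
A*(mu) = mu*log(mu) + (1-mu)*log(1-mu).
mu = 0.15, 1-mu = 0.85.
mu*log(mu) = 0.15*log(0.15) = -0.284568.
(1-mu)*log(1-mu) = 0.85*log(0.85) = -0.138141.
A* = -0.284568 + -0.138141 = -0.4227

-0.4227


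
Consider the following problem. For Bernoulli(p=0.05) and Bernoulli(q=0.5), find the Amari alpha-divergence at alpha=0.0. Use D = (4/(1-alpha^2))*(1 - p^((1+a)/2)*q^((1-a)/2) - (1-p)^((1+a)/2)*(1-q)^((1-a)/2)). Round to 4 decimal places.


Amari alpha-divergence:
D = (4/(1-alpha^2))*(1 - p^((1+a)/2)*q^((1-a)/2) - (1-p)^((1+a)/2)*(1-q)^((1-a)/2)).
alpha = 0.0, p = 0.05, q = 0.5.
e1 = (1+alpha)/2 = 0.5, e2 = (1-alpha)/2 = 0.5.
t1 = p^e1 * q^e2 = 0.05^0.5 * 0.5^0.5 = 0.158114.
t2 = (1-p)^e1 * (1-q)^e2 = 0.95^0.5 * 0.5^0.5 = 0.689202.
4/(1-alpha^2) = 4.0.
D = 4.0*(1 - 0.158114 - 0.689202) = 0.6107

0.6107


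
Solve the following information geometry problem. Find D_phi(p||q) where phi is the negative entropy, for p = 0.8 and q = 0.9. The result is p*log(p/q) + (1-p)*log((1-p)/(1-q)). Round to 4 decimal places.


Bregman divergence with negative entropy generator:
D = p*log(p/q) + (1-p)*log((1-p)/(1-q)).
p = 0.8, q = 0.9.
p*log(p/q) = 0.8*log(0.8/0.9) = -0.094226.
(1-p)*log((1-p)/(1-q)) = 0.2*log(0.2/0.1) = 0.138629.
D = -0.094226 + 0.138629 = 0.0444

0.0444


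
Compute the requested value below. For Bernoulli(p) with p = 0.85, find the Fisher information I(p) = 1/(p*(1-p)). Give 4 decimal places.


For Bernoulli(p), Fisher information is I(p) = 1/(p*(1-p)).
p = 0.85, 1-p = 0.15.
p*(1-p) = 0.1275.
I(p) = 1/0.1275 = 7.8431

7.8431


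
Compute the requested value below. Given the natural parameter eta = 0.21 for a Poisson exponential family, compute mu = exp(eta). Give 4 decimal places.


Expectation parameter for Poisson exponential family:
mu = exp(eta).
eta = 0.21.
mu = exp(0.21) = 1.2337

1.2337


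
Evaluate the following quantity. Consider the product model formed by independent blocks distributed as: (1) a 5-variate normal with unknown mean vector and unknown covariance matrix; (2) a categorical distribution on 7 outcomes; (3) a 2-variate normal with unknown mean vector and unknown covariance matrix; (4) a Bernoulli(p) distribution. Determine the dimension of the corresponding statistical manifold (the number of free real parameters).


The dimension of a statistical manifold equals the number of free
(independent) real parameters of the model. For a product of independent
blocks the parameter counts add.
- 5-variate normal: 5 (mean) + 5*6/2 = 15 (symmetric covariance) = 20.
- categorical on 7 outcomes (probabilities sum to 1): 7-1 = 6.
- 2-variate normal: 2 (mean) + 2*3/2 = 3 (symmetric covariance) = 5.
- Bernoulli (p): 1.
Total = 20 + 6 + 5 + 1 = 32.
Dimension = 32

32


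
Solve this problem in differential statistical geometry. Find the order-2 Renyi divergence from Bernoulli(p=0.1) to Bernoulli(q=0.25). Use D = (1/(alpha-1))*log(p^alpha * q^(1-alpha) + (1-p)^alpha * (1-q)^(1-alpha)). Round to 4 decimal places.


Renyi divergence of order alpha between Bernoulli distributions:
D = (1/(alpha-1))*log(p^alpha * q^(1-alpha) + (1-p)^alpha * (1-q)^(1-alpha)).
alpha = 2, p = 0.1, q = 0.25.
p^alpha * q^(1-alpha) = 0.1^2 * 0.25^-1 = 0.04.
(1-p)^alpha * (1-q)^(1-alpha) = 0.9^2 * 0.75^-1 = 1.08.
sum = 0.04 + 1.08 = 1.12.
D = (1/1)*log(1.12) = 0.1133

0.1133


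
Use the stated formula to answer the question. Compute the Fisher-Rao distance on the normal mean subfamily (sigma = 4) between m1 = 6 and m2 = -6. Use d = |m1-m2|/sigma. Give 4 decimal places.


On the fixed-variance normal subfamily, geodesic distance = |m1-m2|/sigma.
|6 - -6| = 12.
sigma = 4.
d = 12/4 = 3.0000

3.0000


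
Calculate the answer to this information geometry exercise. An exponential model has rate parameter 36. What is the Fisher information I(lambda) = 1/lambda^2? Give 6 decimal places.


Fisher information for exponential: I(lambda) = 1/lambda^2.
lambda = 36, lambda^2 = 1296.
I = 1/1296 = 0.000772

0.000772


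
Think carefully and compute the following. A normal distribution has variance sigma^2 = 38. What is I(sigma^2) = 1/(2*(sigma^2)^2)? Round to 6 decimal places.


Fisher information for variance: I(sigma^2) = 1/(2*sigma^4).
sigma^2 = 38, so sigma^4 = 1444.
I = 1/(2*1444) = 1/2888 = 0.000346

0.000346


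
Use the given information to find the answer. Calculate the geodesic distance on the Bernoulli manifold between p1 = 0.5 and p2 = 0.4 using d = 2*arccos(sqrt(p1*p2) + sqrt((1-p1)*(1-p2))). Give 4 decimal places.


Geodesic distance on Bernoulli manifold:
d(p1,p2) = 2*arccos(sqrt(p1*p2) + sqrt((1-p1)*(1-p2))).
sqrt(p1*p2) = sqrt(0.5*0.4) = 0.447214.
sqrt((1-p1)*(1-p2)) = sqrt(0.5*0.6) = 0.547723.
arg = 0.447214 + 0.547723 = 0.994936.
d = 2*arccos(0.994936) = 0.2014

0.2014
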